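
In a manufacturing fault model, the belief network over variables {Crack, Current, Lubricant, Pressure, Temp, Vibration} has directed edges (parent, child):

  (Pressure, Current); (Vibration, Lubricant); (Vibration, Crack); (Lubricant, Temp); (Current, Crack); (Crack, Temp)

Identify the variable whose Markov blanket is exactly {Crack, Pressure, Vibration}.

Current

The target node must have every member of {Crack, Pressure, Vibration} as a parent, child, or co-parent, and no others.
Parents of Current: Pressure; children: Crack; co-parents: Vibration.
These exactly cover the given set, so the node is Current.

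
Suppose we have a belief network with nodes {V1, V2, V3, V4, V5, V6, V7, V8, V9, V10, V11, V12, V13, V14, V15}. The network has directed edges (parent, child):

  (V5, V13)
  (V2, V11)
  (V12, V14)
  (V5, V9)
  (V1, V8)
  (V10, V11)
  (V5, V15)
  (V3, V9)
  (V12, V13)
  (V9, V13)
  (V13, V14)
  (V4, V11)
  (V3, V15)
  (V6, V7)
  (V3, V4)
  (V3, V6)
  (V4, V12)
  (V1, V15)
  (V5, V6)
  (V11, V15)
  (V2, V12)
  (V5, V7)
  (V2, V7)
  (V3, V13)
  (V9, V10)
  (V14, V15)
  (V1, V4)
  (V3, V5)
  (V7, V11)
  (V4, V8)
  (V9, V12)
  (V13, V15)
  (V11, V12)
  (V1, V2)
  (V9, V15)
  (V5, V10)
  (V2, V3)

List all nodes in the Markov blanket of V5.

{V1, V2, V3, V6, V7, V9, V10, V11, V12, V13, V14, V15}

Parents of V5: V3.
V5's children: V6, V7, V9, V10, V13, V15.
Co-parents of V5 (other parents of its children):
  parents(V6) \ {V5} = {V3}.
  V7 also has parents V2, V6.
  parents(V9) \ {V5} = {V3}.
  V10 also has parent V9.
  parents(V13) \ {V5} = {V3, V9, V12}.
  V15 also has parents V1, V3, V9, V11, V13, V14.
Union: {V3} ∪ {V6, V7, V9, V10, V13, V15} ∪ {V1, V2, V3, V6, V9, V11, V12, V13, V14} = {V1, V2, V3, V6, V7, V9, V10, V11, V12, V13, V14, V15}.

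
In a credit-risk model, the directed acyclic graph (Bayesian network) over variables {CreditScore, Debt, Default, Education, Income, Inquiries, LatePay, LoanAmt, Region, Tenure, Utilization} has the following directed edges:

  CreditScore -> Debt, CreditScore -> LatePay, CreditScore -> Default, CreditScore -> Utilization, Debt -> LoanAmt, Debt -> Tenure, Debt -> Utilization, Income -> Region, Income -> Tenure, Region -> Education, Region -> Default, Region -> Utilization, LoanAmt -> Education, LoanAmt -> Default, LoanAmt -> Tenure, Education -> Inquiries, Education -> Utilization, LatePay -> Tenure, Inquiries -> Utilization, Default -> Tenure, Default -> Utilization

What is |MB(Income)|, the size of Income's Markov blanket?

6

Parents of Income: none.
Children of Income: Region, Tenure.
For each child, the remaining parents (spouses of Income):
  Region: no additional parents.
  Tenure also has parents Debt, Default, LatePay, LoanAmt.
MB(Income) = {Debt, Default, LatePay, LoanAmt, Region, Tenure}, which has 6 nodes.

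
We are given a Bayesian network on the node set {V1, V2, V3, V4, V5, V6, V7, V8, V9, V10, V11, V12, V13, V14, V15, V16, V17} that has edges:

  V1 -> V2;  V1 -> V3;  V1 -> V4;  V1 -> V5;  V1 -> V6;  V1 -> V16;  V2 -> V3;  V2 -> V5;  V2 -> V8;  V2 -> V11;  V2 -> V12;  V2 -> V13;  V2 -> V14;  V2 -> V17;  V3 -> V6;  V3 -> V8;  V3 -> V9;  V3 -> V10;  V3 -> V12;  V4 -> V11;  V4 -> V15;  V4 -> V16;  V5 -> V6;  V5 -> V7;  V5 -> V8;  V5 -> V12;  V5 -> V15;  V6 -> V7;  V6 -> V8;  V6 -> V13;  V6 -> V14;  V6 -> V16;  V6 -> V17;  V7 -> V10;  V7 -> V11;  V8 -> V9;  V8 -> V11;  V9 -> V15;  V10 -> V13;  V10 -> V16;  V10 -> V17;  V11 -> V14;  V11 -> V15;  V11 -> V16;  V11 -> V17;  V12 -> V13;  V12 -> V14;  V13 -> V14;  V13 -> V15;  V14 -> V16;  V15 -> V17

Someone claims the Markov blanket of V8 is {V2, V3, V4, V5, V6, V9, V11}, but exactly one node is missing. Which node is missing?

Parents of V8: V2, V3, V5, V6.
Ch(V8) = {V9, V11}.
Other parents of V8's children:
  V9: V3
  V11: V2, V4, V7
MB(V8) = {V2, V3, V4, V5, V6, V7, V9, V11}.
Comparing with the claimed set, V7 is missing.

V7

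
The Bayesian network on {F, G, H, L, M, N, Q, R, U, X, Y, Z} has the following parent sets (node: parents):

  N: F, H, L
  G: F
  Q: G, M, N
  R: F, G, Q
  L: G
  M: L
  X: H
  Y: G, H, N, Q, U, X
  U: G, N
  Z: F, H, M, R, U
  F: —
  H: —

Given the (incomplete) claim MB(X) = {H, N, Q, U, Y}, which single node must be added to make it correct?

The Markov blanket of a node is its parents, its children, and the other parents of its children.
Parents of X: H.
X has child Y.
For each child, the remaining parents (spouses of X):
  Y's other parents are G, H, N, Q, U.
MB(X) = {G, H, N, Q, U, Y}.
Comparing with the claimed set, G is missing.

G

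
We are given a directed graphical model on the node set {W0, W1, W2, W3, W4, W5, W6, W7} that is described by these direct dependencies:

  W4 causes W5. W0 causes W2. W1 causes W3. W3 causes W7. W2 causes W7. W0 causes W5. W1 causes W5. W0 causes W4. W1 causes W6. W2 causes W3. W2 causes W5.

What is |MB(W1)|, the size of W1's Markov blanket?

6

W1's children: W3, W5, W6.
Pa(W1) = {}.
For each child, the remaining parents (spouses of W1):
  W3: W2
  W5: W0, W2, W4
  W6: —
MB(W1) = {W0, W2, W3, W4, W5, W6}, which has 6 nodes.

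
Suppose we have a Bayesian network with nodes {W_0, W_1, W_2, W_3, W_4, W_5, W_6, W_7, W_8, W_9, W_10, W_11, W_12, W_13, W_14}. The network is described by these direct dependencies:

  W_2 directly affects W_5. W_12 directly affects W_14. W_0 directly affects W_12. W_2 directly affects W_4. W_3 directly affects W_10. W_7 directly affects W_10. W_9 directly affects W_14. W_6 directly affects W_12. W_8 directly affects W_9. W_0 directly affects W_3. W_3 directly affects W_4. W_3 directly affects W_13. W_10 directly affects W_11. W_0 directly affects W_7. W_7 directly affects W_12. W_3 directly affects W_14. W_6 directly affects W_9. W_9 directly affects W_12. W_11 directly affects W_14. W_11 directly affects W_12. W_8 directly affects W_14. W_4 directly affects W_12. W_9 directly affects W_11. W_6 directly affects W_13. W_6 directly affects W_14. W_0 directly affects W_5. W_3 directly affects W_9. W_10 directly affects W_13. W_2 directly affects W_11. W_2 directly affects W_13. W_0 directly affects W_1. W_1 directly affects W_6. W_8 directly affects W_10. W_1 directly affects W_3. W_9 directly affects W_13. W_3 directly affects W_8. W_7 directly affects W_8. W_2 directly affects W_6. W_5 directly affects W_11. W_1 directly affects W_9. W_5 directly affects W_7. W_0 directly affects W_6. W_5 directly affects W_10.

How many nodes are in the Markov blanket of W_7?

10

Recall MB(v) = parents ∪ children ∪ spouses, where spouses are the other parents of v's children.
Children of W_7: W_8, W_10, W_12.
W_7's parents: W_0, W_5.
For each child, the remaining parents (spouses of W_7):
  W_8's other parent is W_3.
  W_10's other parents are W_3, W_5, W_8.
  parents(W_12) \ {W_7} = {W_0, W_4, W_6, W_9, W_11}.
MB(W_7) = {W_0, W_3, W_4, W_5, W_6, W_8, W_9, W_10, W_11, W_12}, which has 10 nodes.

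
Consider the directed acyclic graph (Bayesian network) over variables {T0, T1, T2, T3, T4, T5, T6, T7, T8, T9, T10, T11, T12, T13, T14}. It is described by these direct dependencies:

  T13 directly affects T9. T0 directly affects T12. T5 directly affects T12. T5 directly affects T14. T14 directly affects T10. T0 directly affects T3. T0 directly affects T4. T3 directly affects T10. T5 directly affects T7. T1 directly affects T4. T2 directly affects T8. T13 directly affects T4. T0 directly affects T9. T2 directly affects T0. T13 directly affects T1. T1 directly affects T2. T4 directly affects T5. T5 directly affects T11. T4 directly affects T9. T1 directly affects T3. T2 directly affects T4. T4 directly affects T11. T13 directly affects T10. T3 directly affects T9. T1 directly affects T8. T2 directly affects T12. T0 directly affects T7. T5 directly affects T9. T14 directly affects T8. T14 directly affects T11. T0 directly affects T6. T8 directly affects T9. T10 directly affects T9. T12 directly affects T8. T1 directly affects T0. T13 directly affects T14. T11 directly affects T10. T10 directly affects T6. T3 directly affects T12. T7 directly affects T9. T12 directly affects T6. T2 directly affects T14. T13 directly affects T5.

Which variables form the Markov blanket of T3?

{T0, T1, T2, T4, T5, T7, T8, T9, T10, T11, T12, T13, T14}

Recall MB(v) = parents ∪ children ∪ spouses, where spouses are the other parents of v's children.
Ch(T3) = {T9, T10, T12}.
Pa(T3) = {T0, T1}.
Parents of each child, excluding T3:
  T12: T0, T2, T5
  T10: T11, T13, T14
  T9: T0, T4, T5, T7, T8, T10, T13
Taking the union gives {T0, T1, T2, T4, T5, T7, T8, T9, T10, T11, T12, T13, T14}.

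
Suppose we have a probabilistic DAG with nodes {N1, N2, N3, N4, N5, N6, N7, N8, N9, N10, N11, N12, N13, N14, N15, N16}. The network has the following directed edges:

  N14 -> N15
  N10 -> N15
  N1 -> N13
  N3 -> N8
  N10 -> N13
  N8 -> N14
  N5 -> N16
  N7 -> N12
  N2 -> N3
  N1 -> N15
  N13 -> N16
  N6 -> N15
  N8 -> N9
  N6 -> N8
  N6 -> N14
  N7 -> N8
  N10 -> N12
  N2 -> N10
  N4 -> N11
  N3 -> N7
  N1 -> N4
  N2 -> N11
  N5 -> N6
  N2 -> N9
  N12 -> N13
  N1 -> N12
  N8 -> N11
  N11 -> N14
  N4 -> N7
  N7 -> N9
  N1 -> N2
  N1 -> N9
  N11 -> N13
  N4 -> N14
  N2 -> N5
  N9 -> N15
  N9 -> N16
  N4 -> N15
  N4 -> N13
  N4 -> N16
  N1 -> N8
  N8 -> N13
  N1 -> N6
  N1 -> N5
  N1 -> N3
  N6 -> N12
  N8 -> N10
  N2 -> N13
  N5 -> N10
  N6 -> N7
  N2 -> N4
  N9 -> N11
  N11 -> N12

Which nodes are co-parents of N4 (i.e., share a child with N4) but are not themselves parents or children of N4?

{N3, N5, N6, N8, N9, N10, N12}

Children of N4: N7, N11, N13, N14, N15, N16.
  parents(N7) \ {N4} = {N3, N6}.
  N11 also has parents N2, N8, N9.
  parents(N13) \ {N4} = {N1, N2, N8, N10, N11, N12}.
  N14 also has parents N6, N8, N11.
  N15's other parents are N1, N6, N9, N10, N14.
  parents(N16) \ {N4} = {N5, N9, N13}.
Excluding nodes already adjacent to N4 (N1, N2, N7, N11, N13, N14, N15, N16), the co-parent-only contribution is {N3, N5, N6, N8, N9, N10, N12}.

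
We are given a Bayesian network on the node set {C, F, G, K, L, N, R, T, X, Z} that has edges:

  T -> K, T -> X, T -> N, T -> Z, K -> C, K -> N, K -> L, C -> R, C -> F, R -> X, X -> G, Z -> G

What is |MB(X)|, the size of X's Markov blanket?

Pa(X) = {R, T}.
X's children: G.
Other parents of X's children:
  G also has parent Z.
MB(X) = {G, R, T, Z}, which has 4 nodes.

4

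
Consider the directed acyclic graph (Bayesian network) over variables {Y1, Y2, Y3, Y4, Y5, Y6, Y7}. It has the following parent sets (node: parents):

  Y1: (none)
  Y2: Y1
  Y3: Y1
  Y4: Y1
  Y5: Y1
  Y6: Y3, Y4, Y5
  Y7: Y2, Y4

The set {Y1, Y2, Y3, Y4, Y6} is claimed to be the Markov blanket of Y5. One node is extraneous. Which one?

Y2

A node's Markov blanket = Pa ∪ Ch ∪ (parents of Ch other than the node itself).
Y5 has child Y6.
Y5's parents: Y1.
For each child, the remaining parents (spouses of Y5):
  Y6's other parents are Y3, Y4.
MB(Y5) = {Y1, Y3, Y4, Y6}.
Y2 is neither a parent, child, nor co-parent of Y5, so it does not belong.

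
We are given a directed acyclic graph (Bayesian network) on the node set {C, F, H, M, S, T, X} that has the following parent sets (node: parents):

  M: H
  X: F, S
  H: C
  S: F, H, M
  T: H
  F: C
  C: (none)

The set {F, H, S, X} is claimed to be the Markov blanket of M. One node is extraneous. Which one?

X

Pa(M) = {H}.
M's children: S.
Co-parents of M (other parents of its children):
  S's other parents are F, H.
MB(M) = {F, H, S}.
X is neither a parent, child, nor co-parent of M, so it does not belong.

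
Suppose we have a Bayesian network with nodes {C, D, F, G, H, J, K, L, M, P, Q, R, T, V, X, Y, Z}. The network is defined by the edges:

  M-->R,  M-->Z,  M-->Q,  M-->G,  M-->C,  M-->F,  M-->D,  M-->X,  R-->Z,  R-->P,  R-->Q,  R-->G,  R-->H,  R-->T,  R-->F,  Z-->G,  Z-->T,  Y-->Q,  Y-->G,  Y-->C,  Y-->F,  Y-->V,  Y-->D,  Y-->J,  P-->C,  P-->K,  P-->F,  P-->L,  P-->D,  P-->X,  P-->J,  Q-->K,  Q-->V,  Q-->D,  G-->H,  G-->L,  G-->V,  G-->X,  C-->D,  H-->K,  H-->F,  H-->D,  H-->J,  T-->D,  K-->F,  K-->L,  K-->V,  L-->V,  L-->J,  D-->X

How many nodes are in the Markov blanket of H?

H has parents G, R.
H has children D, F, J, K.
Other parents of H's children:
  parents(K) \ {H} = {P, Q}.
  parents(F) \ {H} = {K, M, P, R, Y}.
  D also has parents C, M, P, Q, T, Y.
  J's other parents are L, P, Y.
MB(H) = {C, D, F, G, J, K, L, M, P, Q, R, T, Y}, which has 13 nodes.

13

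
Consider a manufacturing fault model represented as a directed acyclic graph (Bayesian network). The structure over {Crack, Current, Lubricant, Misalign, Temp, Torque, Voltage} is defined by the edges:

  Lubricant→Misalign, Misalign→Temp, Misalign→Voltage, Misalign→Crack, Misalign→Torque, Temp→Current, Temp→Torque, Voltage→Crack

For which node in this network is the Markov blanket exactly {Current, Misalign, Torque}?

The target node must have every member of {Current, Misalign, Torque} as a parent, child, or co-parent, and no others.
Parents of Temp: Misalign; children: Current, Torque; co-parents: Misalign.
These exactly cover the given set, so the node is Temp.

Temp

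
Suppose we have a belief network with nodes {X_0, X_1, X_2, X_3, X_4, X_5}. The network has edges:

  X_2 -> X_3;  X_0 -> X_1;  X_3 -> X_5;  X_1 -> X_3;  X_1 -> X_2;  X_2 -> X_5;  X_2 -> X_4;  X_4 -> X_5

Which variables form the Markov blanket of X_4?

By definition, MB(X_4) is built from X_4's parents, X_4's children, and the co-parents of X_4.
X_4's parents: X_2.
X_4's children: X_5.
Other parents of X_4's children:
  X_5: X_2, X_3
Union: {X_2} ∪ {X_5} ∪ {X_2, X_3} = {X_2, X_3, X_5}.

{X_2, X_3, X_5}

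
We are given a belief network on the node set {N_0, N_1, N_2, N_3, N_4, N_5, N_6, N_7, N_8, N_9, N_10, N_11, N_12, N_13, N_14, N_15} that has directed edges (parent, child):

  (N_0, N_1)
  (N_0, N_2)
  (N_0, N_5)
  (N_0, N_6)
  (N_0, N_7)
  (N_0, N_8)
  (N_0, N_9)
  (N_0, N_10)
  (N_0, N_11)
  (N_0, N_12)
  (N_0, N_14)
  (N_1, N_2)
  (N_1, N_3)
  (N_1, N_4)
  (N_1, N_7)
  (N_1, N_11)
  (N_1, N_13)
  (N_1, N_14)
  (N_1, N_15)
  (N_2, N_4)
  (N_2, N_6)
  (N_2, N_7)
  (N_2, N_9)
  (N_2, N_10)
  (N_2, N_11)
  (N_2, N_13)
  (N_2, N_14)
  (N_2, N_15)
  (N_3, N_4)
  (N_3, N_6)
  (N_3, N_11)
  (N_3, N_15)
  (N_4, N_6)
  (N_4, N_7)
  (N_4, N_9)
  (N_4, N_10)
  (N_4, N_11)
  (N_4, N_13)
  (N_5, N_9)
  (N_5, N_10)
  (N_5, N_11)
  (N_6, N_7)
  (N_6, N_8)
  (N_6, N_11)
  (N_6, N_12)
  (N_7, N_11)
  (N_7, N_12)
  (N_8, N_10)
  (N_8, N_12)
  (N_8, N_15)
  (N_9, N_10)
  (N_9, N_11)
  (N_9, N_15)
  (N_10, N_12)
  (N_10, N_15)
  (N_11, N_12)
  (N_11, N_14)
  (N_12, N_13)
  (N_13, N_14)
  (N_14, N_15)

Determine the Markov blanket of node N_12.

{N_0, N_1, N_2, N_4, N_6, N_7, N_8, N_10, N_11, N_13}

N_12's parents: N_0, N_6, N_7, N_8, N_10, N_11.
Children of N_12: N_13.
Parents of each child, excluding N_12:
  N_13: N_1, N_2, N_4
Union: {N_0, N_6, N_7, N_8, N_10, N_11} ∪ {N_13} ∪ {N_1, N_2, N_4} = {N_0, N_1, N_2, N_4, N_6, N_7, N_8, N_10, N_11, N_13}.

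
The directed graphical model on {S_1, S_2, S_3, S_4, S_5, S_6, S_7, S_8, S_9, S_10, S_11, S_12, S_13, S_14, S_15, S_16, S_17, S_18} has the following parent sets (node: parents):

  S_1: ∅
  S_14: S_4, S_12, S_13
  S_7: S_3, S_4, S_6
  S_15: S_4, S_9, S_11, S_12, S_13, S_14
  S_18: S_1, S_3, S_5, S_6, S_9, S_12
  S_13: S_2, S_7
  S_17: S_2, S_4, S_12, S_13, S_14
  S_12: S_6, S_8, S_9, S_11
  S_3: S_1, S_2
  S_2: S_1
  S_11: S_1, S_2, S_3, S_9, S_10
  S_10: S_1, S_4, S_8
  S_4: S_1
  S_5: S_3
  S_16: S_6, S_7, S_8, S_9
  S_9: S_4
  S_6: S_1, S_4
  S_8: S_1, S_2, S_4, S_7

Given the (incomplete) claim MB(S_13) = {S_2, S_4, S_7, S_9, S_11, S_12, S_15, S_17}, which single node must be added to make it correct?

Recall MB(v) = parents ∪ children ∪ spouses, where spouses are the other parents of v's children.
Pa(S_13) = {S_2, S_7}.
S_13's children: S_14, S_15, S_17.
Parents of each child, excluding S_13:
  S_14: S_4, S_12
  S_15: S_4, S_9, S_11, S_12, S_14
  S_17: S_2, S_4, S_12, S_14
MB(S_13) = {S_2, S_4, S_7, S_9, S_11, S_12, S_14, S_15, S_17}.
Comparing with the claimed set, S_14 is missing.

S_14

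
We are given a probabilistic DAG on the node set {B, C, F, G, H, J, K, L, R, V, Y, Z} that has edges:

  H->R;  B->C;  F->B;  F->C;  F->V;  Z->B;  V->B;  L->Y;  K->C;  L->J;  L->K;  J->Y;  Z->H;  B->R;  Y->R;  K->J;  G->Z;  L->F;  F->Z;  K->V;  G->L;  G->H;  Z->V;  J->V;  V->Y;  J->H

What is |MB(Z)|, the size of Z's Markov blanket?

By definition, MB(Z) is built from Z's parents, Z's children, and the co-parents of Z.
Pa(Z) = {F, G}.
Ch(Z) = {B, H, V}.
Parents of each child, excluding Z:
  V: F, J, K
  B: F, V
  H: G, J
MB(Z) = {B, F, G, H, J, K, V}, which has 7 nodes.

7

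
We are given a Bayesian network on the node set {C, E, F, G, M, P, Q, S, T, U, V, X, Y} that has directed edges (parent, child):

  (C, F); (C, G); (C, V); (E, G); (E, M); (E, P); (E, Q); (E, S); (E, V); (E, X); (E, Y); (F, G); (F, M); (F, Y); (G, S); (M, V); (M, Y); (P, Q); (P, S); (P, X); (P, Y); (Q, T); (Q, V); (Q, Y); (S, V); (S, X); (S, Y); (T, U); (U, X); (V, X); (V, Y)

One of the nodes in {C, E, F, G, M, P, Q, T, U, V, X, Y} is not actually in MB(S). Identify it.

T

Recall MB(v) = parents ∪ children ∪ spouses, where spouses are the other parents of v's children.
Pa(S) = {E, G, P}.
S's children: V, X, Y.
Co-parents of S (other parents of its children):
  parents(V) \ {S} = {C, E, M, Q}.
  X also has parents E, P, U, V.
  Y also has parents E, F, M, P, Q, V.
MB(S) = {C, E, F, G, M, P, Q, U, V, X, Y}.
T is neither a parent, child, nor co-parent of S, so it does not belong.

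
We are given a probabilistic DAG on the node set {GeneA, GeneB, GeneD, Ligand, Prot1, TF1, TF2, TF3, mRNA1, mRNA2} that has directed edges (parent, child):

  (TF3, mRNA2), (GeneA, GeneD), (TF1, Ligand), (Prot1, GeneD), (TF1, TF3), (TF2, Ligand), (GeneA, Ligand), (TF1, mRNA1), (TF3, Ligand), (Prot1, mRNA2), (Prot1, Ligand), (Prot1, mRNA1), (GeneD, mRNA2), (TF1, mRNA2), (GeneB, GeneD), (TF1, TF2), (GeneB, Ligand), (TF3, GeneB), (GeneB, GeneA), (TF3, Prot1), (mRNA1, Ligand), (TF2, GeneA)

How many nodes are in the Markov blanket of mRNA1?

7

mRNA1 has parents Prot1, TF1.
Children of mRNA1: Ligand.
For each child, the remaining parents (spouses of mRNA1):
  Ligand also has parents GeneA, GeneB, Prot1, TF1, TF2, TF3.
MB(mRNA1) = {GeneA, GeneB, Ligand, Prot1, TF1, TF2, TF3}, which has 7 nodes.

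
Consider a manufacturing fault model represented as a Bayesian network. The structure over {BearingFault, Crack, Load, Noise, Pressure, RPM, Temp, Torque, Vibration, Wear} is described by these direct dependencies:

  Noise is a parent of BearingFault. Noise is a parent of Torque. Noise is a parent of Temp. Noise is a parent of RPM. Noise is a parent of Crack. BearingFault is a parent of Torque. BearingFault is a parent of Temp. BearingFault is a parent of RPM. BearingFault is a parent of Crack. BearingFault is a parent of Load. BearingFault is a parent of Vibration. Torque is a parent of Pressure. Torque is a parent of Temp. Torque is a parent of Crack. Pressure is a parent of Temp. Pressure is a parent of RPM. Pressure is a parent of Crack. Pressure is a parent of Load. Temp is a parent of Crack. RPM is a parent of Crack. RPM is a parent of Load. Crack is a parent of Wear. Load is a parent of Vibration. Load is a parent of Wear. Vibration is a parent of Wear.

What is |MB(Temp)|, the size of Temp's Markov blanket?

Pa(Temp) = {BearingFault, Noise, Pressure, Torque}.
Temp has child Crack.
Other parents of Temp's children:
  Crack also has parents BearingFault, Noise, Pressure, RPM, Torque.
MB(Temp) = {BearingFault, Crack, Noise, Pressure, RPM, Torque}, which has 6 nodes.

6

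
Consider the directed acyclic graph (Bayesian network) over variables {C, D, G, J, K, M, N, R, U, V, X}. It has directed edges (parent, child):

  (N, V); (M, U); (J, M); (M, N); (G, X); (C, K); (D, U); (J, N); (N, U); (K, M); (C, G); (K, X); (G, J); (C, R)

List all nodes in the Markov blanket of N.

{D, J, M, U, V}

Parents of N: J, M.
N's children: U, V.
Other parents of N's children:
  U: D, M
  V: —
Union: {J, M} ∪ {U, V} ∪ {D, M} = {D, J, M, U, V}.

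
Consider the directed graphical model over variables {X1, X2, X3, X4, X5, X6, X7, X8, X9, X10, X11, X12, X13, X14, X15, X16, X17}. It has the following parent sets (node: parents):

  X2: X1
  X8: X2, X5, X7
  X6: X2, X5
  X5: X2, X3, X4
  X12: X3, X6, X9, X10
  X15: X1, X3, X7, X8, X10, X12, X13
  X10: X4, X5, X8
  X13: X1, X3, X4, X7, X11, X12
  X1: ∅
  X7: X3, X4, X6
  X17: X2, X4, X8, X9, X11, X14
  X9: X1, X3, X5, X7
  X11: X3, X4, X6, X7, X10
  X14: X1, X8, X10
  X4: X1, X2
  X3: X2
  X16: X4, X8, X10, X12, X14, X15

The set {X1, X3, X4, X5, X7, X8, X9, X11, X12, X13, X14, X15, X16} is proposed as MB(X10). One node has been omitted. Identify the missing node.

X6

The Markov blanket of a node is its parents, its children, and the other parents of its children.
X10 has parents X4, X5, X8.
X10 has children X11, X12, X14, X15, X16.
Other parents of X10's children:
  X11: X3, X4, X6, X7
  X12: X3, X6, X9
  X14: X1, X8
  X15: X1, X3, X7, X8, X12, X13
  X16: X4, X8, X12, X14, X15
MB(X10) = {X1, X3, X4, X5, X6, X7, X8, X9, X11, X12, X13, X14, X15, X16}.
Comparing with the claimed set, X6 is missing.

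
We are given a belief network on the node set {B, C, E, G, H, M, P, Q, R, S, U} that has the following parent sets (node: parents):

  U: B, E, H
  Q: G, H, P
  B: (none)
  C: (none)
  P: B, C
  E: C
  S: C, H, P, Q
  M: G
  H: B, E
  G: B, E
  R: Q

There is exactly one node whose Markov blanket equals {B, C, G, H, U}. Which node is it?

E

The target node must have every member of {B, C, G, H, U} as a parent, child, or co-parent, and no others.
Parents of E: C; children: G, H, U; co-parents: B, H.
These exactly cover the given set, so the node is E.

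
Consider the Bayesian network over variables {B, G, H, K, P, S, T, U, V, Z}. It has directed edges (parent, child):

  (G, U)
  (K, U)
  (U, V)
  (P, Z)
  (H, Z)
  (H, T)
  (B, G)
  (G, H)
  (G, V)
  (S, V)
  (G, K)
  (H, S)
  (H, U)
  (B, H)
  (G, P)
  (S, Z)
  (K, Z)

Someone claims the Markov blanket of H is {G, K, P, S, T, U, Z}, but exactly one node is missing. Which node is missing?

A node's Markov blanket = Pa ∪ Ch ∪ (parents of Ch other than the node itself).
Parents of H: B, G.
H has children S, T, U, Z.
For each child, the remaining parents (spouses of H):
  S: no additional parents.
  T: no additional parents.
  U also has parents G, K.
  Z's other parents are K, P, S.
MB(H) = {B, G, K, P, S, T, U, Z}.
Comparing with the claimed set, B is missing.

B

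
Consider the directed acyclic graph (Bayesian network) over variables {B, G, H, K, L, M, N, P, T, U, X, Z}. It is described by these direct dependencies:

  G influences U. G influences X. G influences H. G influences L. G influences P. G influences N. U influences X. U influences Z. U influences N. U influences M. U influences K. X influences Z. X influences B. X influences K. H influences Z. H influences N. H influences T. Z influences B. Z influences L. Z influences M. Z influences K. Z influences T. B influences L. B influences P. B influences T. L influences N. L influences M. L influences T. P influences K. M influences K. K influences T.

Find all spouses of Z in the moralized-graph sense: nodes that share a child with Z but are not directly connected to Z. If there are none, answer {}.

{G, P}

Children of Z: B, K, L, M, T.
  parents(B) \ {Z} = {X}.
  parents(L) \ {Z} = {B, G}.
  M's other parents are L, U.
  K also has parents M, P, U, X.
  T's other parents are B, H, K, L.
Excluding nodes already adjacent to Z (B, H, K, L, M, T, U, X), the co-parent-only contribution is {G, P}.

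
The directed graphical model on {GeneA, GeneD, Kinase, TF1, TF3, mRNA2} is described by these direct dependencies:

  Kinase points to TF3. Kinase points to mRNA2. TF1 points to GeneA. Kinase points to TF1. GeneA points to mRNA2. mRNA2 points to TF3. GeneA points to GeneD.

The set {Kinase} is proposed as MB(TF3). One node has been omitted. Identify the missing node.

TF3 has parents Kinase, mRNA2.
Ch(TF3) = {}.
With no children, TF3 has no spouses; the co-parent set is empty.
MB(TF3) = {Kinase, mRNA2}.
Comparing with the claimed set, mRNA2 is missing.

mRNA2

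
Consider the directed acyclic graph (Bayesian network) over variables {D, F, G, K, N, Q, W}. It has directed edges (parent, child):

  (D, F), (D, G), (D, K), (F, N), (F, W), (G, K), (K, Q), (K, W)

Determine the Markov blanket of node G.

G has parent D.
G's children: K.
Other parents of G's children:
  K's other parent is D.
Taking the union gives {D, K}.

{D, K}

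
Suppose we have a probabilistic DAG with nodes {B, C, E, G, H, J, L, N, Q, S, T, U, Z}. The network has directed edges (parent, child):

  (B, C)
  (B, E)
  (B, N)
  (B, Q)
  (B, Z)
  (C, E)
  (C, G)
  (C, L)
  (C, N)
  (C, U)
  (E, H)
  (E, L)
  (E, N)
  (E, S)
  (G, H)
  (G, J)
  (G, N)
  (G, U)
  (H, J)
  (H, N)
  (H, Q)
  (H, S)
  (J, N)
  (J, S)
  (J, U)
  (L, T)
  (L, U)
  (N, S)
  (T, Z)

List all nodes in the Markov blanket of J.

Pa(J) = {G, H}.
Children of J: N, S, U.
Co-parents of J (other parents of its children):
  N also has parents B, C, E, G, H.
  S also has parents E, H, N.
  parents(U) \ {J} = {C, G, L}.
Union: {G, H} ∪ {N, S, U} ∪ {B, C, E, G, H, L, N} = {B, C, E, G, H, L, N, S, U}.

{B, C, E, G, H, L, N, S, U}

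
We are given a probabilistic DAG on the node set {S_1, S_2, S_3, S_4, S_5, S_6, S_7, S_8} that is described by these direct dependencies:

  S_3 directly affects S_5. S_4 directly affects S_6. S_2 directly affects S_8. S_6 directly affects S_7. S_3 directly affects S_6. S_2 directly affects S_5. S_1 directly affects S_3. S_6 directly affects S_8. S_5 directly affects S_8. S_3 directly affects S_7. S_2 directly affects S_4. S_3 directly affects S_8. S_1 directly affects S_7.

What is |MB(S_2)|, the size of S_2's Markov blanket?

5

S_2 has no parents.
Children of S_2: S_4, S_5, S_8.
For each child, the remaining parents (spouses of S_2):
  S_4: —
  S_5: S_3
  S_8: S_3, S_5, S_6
MB(S_2) = {S_3, S_4, S_5, S_6, S_8}, which has 5 nodes.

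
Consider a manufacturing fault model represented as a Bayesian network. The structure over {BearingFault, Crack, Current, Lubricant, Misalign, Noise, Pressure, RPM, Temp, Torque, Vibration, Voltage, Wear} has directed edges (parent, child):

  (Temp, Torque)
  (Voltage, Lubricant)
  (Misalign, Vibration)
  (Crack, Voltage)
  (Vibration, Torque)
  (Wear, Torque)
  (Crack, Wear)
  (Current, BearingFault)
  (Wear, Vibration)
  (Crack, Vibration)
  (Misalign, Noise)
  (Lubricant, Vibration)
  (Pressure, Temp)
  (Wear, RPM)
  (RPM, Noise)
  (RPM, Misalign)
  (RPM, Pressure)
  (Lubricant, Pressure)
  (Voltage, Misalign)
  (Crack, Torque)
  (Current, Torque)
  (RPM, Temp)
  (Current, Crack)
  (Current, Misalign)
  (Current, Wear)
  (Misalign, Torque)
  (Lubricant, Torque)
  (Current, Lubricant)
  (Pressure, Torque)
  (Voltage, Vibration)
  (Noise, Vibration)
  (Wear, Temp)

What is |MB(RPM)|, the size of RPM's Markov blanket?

Pa(RPM) = {Wear}.
RPM has children Misalign, Noise, Pressure, Temp.
Co-parents of RPM (other parents of its children):
  Misalign also has parents Current, Voltage.
  Noise's other parent is Misalign.
  Pressure's other parent is Lubricant.
  Temp's other parents are Pressure, Wear.
MB(RPM) = {Current, Lubricant, Misalign, Noise, Pressure, Temp, Voltage, Wear}, which has 8 nodes.

8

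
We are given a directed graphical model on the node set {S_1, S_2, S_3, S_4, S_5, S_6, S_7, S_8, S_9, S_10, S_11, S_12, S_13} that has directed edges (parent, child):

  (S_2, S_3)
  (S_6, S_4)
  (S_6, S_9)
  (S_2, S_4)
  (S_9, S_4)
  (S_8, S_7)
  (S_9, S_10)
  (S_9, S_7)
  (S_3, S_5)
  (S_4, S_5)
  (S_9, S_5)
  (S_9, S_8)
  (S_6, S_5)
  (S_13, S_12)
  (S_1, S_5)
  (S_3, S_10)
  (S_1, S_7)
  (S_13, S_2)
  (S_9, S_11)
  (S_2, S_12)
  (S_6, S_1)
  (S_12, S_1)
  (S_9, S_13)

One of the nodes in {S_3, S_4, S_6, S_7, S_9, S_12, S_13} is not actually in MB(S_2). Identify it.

S_7

By definition, MB(S_2) is built from S_2's parents, S_2's children, and the co-parents of S_2.
S_2 has children S_3, S_4, S_12.
Parents of S_2: S_13.
Co-parents of S_2 (other parents of its children):
  S_3 has no other parent.
  S_4's other parents are S_6, S_9.
  S_12's other parent is S_13.
MB(S_2) = {S_3, S_4, S_6, S_9, S_12, S_13}.
S_7 is neither a parent, child, nor co-parent of S_2, so it does not belong.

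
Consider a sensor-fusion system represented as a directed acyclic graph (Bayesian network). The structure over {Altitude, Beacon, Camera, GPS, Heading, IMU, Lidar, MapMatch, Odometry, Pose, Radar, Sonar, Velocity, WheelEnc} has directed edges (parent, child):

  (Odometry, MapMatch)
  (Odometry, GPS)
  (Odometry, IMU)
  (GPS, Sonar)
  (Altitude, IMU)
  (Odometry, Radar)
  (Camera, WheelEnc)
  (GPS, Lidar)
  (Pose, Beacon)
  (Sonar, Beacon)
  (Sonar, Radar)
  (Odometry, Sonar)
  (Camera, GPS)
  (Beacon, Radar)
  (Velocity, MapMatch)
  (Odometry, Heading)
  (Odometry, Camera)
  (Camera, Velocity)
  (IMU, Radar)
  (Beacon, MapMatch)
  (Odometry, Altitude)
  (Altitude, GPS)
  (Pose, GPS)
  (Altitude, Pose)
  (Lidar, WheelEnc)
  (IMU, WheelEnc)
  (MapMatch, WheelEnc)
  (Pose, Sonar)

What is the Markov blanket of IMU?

The Markov blanket of a node is its parents, its children, and the other parents of its children.
Ch(IMU) = {Radar, WheelEnc}.
IMU's parents: Altitude, Odometry.
For each child, the remaining parents (spouses of IMU):
  WheelEnc's other parents are Camera, Lidar, MapMatch.
  Radar also has parents Beacon, Odometry, Sonar.
Union: {Altitude, Odometry} ∪ {Radar, WheelEnc} ∪ {Beacon, Camera, Lidar, MapMatch, Odometry, Sonar} = {Altitude, Beacon, Camera, Lidar, MapMatch, Odometry, Radar, Sonar, WheelEnc}.

{Altitude, Beacon, Camera, Lidar, MapMatch, Odometry, Radar, Sonar, WheelEnc}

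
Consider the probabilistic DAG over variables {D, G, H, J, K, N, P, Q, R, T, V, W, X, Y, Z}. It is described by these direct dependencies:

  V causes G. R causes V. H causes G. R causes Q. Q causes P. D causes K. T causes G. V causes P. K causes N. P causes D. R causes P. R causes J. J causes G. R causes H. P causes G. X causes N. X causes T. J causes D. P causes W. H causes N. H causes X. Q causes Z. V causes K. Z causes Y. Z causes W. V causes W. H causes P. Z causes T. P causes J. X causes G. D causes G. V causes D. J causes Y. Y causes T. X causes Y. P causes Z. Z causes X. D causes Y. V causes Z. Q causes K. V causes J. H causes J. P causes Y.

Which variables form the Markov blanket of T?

{D, G, H, J, P, V, X, Y, Z}

T has parents X, Y, Z.
T has child G.
For each child, the remaining parents (spouses of T):
  parents(G) \ {T} = {D, H, J, P, V, X}.
MB(T) = {D, G, H, J, P, V, X, Y, Z}.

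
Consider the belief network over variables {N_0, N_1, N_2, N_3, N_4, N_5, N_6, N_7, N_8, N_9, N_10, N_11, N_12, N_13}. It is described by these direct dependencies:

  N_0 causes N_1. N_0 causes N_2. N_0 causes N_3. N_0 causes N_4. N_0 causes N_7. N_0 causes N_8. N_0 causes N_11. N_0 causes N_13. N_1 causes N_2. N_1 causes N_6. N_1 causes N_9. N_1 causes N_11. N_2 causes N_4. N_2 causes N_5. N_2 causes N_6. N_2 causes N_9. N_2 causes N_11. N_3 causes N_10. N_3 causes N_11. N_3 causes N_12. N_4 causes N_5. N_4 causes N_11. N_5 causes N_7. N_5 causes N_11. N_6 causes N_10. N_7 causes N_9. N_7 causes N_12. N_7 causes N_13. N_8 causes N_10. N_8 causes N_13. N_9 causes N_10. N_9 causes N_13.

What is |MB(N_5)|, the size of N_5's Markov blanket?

7

Parents of N_5: N_2, N_4.
N_5's children: N_7, N_11.
Other parents of N_5's children:
  N_7's other parent is N_0.
  N_11's other parents are N_0, N_1, N_2, N_3, N_4.
MB(N_5) = {N_0, N_1, N_2, N_3, N_4, N_7, N_11}, which has 7 nodes.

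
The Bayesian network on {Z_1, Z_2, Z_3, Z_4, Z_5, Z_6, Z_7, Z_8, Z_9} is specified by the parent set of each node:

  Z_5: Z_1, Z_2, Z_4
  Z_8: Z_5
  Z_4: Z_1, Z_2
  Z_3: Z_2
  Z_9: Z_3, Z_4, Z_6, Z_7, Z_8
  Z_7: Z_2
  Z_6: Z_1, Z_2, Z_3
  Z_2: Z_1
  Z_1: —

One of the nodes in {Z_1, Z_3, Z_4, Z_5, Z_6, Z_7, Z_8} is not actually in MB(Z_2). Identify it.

The Markov blanket of a node is its parents, its children, and the other parents of its children.
Z_2 has children Z_3, Z_4, Z_5, Z_6, Z_7.
Pa(Z_2) = {Z_1}.
For each child, the remaining parents (spouses of Z_2):
  Z_3 has no other parent.
  Z_4 also has parent Z_1.
  Z_5 also has parents Z_1, Z_4.
  Z_6's other parents are Z_1, Z_3.
  Z_7 has no other parent.
MB(Z_2) = {Z_1, Z_3, Z_4, Z_5, Z_6, Z_7}.
Z_8 is neither a parent, child, nor co-parent of Z_2, so it does not belong.

Z_8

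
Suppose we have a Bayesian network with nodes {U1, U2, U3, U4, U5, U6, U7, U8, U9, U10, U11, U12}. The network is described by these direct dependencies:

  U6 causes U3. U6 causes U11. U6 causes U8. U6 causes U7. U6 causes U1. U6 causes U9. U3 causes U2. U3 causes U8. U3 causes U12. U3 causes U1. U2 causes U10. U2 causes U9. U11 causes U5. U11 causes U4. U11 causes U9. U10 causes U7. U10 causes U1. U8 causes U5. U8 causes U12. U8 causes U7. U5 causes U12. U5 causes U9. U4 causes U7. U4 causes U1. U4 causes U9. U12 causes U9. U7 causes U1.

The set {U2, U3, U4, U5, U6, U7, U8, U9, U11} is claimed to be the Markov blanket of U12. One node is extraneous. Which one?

U7

The Markov blanket of a node is its parents, its children, and the other parents of its children.
Pa(U12) = {U3, U5, U8}.
Ch(U12) = {U9}.
Other parents of U12's children:
  parents(U9) \ {U12} = {U2, U4, U5, U6, U11}.
MB(U12) = {U2, U3, U4, U5, U6, U8, U9, U11}.
U7 is neither a parent, child, nor co-parent of U12, so it does not belong.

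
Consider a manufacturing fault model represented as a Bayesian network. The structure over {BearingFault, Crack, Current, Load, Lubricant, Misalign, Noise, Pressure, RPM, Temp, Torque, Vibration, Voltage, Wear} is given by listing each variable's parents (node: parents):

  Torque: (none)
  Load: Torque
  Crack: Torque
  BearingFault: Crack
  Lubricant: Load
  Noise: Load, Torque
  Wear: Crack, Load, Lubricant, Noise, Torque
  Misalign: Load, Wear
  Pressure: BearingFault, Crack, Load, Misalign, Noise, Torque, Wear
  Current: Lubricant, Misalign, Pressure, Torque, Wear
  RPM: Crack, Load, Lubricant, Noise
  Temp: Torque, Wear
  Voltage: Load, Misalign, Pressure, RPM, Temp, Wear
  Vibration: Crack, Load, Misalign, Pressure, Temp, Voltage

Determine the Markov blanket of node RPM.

{Crack, Load, Lubricant, Misalign, Noise, Pressure, Temp, Voltage, Wear}

Children of RPM: Voltage.
Pa(RPM) = {Crack, Load, Lubricant, Noise}.
Co-parents of RPM (other parents of its children):
  Voltage: Load, Misalign, Pressure, Temp, Wear
Taking the union gives {Crack, Load, Lubricant, Misalign, Noise, Pressure, Temp, Voltage, Wear}.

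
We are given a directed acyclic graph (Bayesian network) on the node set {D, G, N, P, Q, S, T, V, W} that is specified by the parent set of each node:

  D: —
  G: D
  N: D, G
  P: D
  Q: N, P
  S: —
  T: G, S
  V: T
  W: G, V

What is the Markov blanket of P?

P's parents: D.
P has child Q.
Other parents of P's children:
  Q's other parent is N.
So the Markov blanket of P is {D, N, Q}.

{D, N, Q}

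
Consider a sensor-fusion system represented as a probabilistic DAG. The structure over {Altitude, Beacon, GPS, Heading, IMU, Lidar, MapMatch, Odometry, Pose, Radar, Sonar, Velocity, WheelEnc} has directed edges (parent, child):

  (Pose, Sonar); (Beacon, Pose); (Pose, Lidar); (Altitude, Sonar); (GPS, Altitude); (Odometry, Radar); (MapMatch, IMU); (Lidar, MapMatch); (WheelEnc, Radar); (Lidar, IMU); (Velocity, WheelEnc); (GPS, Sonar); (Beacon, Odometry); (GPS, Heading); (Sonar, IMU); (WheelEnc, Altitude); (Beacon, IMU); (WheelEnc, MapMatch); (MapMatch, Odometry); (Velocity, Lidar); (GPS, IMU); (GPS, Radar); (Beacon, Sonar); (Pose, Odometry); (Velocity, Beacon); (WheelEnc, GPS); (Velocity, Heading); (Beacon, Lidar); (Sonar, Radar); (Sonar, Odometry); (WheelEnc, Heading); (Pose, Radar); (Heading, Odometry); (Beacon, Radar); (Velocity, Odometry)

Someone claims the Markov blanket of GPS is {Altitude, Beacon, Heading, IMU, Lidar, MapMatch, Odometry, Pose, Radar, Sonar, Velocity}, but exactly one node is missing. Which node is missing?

WheelEnc

Ch(GPS) = {Altitude, Heading, IMU, Radar, Sonar}.
Pa(GPS) = {WheelEnc}.
Co-parents of GPS (other parents of its children):
  Altitude's other parent is WheelEnc.
  Sonar's other parents are Altitude, Beacon, Pose.
  parents(Heading) \ {GPS} = {Velocity, WheelEnc}.
  IMU's other parents are Beacon, Lidar, MapMatch, Sonar.
  parents(Radar) \ {GPS} = {Beacon, Odometry, Pose, Sonar, WheelEnc}.
MB(GPS) = {Altitude, Beacon, Heading, IMU, Lidar, MapMatch, Odometry, Pose, Radar, Sonar, Velocity, WheelEnc}.
Comparing with the claimed set, WheelEnc is missing.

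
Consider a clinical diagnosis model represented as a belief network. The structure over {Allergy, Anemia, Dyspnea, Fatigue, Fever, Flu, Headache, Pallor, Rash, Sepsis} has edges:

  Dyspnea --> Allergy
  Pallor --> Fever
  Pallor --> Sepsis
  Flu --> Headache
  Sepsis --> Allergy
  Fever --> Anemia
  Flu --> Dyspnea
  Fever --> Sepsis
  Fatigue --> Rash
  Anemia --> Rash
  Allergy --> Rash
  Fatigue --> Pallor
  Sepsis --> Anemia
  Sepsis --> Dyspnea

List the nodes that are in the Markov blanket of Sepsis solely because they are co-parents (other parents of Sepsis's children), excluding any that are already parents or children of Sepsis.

Children of Sepsis: Allergy, Anemia, Dyspnea.
  Dyspnea: Flu
  Allergy: Dyspnea
  Anemia: Fever
Excluding nodes already adjacent to Sepsis (Allergy, Anemia, Dyspnea, Fever, Pallor), the co-parent-only contribution is {Flu}.

{Flu}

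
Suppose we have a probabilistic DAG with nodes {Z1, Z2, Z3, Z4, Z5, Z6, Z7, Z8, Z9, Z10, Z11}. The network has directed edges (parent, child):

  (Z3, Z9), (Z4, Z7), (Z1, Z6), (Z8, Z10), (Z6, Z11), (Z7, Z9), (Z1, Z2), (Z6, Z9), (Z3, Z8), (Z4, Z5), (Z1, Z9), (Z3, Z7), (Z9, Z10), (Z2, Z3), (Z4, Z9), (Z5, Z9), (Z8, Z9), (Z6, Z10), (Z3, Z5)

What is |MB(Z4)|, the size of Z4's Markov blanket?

A node's Markov blanket = Pa ∪ Ch ∪ (parents of Ch other than the node itself).
Z4 has no parents.
Ch(Z4) = {Z5, Z7, Z9}.
Co-parents of Z4 (other parents of its children):
  Z5 also has parent Z3.
  Z7 also has parent Z3.
  parents(Z9) \ {Z4} = {Z1, Z3, Z5, Z6, Z7, Z8}.
MB(Z4) = {Z1, Z3, Z5, Z6, Z7, Z8, Z9}, which has 7 nodes.

7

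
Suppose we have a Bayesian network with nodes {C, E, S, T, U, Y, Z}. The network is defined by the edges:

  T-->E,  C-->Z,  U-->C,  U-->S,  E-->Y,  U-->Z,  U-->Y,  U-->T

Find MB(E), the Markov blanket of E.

{T, U, Y}

By definition, MB(E) is built from E's parents, E's children, and the co-parents of E.
E has child Y.
E has parent T.
Co-parents of E (other parents of its children):
  Y's other parent is U.
Taking the union gives {T, U, Y}.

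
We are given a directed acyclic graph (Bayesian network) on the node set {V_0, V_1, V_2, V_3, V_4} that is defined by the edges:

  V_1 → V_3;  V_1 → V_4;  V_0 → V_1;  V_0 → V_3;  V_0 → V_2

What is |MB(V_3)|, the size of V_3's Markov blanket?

Pa(V_3) = {V_0, V_1}.
V_3 has no children.
V_3 has no children, so there are no co-parents.
MB(V_3) = {V_0, V_1}, which has 2 nodes.

2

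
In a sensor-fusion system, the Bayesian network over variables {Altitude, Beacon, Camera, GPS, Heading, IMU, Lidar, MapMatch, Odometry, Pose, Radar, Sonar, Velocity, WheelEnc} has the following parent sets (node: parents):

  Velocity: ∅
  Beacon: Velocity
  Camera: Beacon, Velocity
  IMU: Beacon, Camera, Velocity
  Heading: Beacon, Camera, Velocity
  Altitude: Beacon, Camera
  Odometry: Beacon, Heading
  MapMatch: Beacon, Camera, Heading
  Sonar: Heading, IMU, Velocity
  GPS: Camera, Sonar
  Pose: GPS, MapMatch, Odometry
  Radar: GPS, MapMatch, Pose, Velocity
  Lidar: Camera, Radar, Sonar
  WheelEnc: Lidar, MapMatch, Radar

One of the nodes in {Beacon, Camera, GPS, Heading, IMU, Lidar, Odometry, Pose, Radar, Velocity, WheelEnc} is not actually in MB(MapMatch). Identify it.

IMU

Recall MB(v) = parents ∪ children ∪ spouses, where spouses are the other parents of v's children.
Ch(MapMatch) = {Pose, Radar, WheelEnc}.
MapMatch's parents: Beacon, Camera, Heading.
For each child, the remaining parents (spouses of MapMatch):
  Pose's other parents are GPS, Odometry.
  Radar's other parents are GPS, Pose, Velocity.
  parents(WheelEnc) \ {MapMatch} = {Lidar, Radar}.
MB(MapMatch) = {Beacon, Camera, GPS, Heading, Lidar, Odometry, Pose, Radar, Velocity, WheelEnc}.
IMU is neither a parent, child, nor co-parent of MapMatch, so it does not belong.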